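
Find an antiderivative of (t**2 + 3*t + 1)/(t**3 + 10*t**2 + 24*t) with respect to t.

log(t)/24 - 5*log(t + 4)/8 + 19*log(t + 6)/12 + C

Factor the denominator: t*(t + 4)*(t + 6).
Partial-fraction decomposition: 19/(12*(t + 6)) - 5/(8*(t + 4)) + 1/(24*t).
Integrate each term: A/(t−a) contributes A·log|t−a|.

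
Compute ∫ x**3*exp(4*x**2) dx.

Let u = x², du = 2x dx; rewrite as (1/2)∫ u^1·exp(4u) du.
Now integrate by parts 1 time.

(4*x**2 - 1)*exp(4*x**2)/32 + C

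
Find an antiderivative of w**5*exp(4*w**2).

Let u = w², du = 2w dw; rewrite as (1/2)∫ u^2·exp(4u) du.
Now integrate by parts 2 times.

(8*w**4 - 4*w**2 + 1)*exp(4*w**2)/64 + C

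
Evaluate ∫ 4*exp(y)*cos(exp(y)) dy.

Let u = exp(y), so du = (exp(y)) dy.
Rewriting, the integral becomes 4·∫ cos(u) du = 4·sin(u).
Substituting back, u = exp(y).

4*sin(exp(y)) + C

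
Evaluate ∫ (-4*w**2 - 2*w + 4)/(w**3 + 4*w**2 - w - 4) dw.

-log(w - 1)/5 - log(w + 1)/3 - 52*log(w + 4)/15 + C

Factor the denominator: (w - 1)*(w + 1)*(w + 4).
Partial-fraction decomposition: -52/(15*(w + 4)) - 1/(3*(w + 1)) - 1/(5*(w - 1)).
Integrate each term: A/(w−a) contributes A·log|w−a|.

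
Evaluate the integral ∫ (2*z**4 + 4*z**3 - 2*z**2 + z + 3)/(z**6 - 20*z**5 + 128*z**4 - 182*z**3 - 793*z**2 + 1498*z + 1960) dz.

Factor the denominator: (z - 7)**2*(z - 5)*(z - 4)*(z + 1)*(z + 2).
Partial-fraction decomposition: 1/(486*(z + 2)) - 1/(960*(z + 1)) - 743/(270*(z - 4)) + 61/(6*(z - 5)) - 115331/(15552*(z - 7)) + 3043/(216*(z - 7)**2).
Integrate each term; A/(z−a) gives A·log|z−a|; A/(z−a)² gives −A/(z−a).

-115331*log(z - 7)/15552 + 61*log(z - 5)/6 - 743*log(z - 4)/270 - log(z + 1)/960 + log(z + 2)/486 - 3043/(216*z - 1512) + C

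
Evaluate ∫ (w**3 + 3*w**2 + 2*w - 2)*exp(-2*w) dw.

Use integration by parts with u = w**3 + 3*w**2 + 2*w - 2, dv = exp(-2*w) dw, so v = -exp(-2*w)/2.
Apply parts 3 times (tabular method): alternate signs, differentiate u down to 0, integrate dv up.

(-4*w**3 - 18*w**2 - 26*w - 5)*exp(-2*w)/8 + C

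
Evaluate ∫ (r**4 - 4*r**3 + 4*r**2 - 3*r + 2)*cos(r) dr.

Use integration by parts with u = r**4 - 4*r**3 + 4*r**2 - 3*r + 2, dv = cos(r) dr, so v = sin(r).
Apply parts 4 times (tabular method): alternate signs, differentiate u down to 0, integrate dv up.

r**4*sin(r) - 4*r**3*sin(r) + 4*r**3*cos(r) - 8*r**2*sin(r) - 12*r**2*cos(r) + 21*r*sin(r) - 16*r*cos(r) + 18*sin(r) + 21*cos(r) + C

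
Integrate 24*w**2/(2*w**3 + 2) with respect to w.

4*log(2*w**3 + 2) + C

Let u = 2*w**3 + 2, so du = (6*w**2) dw.
Rewriting, the integral becomes 4·∫ 1/u du = 4·log(u).
Substituting back, u = 2*w**3 + 2.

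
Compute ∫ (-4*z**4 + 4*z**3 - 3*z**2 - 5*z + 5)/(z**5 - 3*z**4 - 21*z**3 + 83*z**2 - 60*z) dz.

-277*log(z - 4)/36 + 253*log(z - 3)/48 - 203*log(z + 5)/144 - log(z**2 - z)/12 + C

Factor the denominator: z*(z - 4)*(z - 3)*(z - 1)*(z + 5).
Partial-fraction decomposition: -203/(144*(z + 5)) - 1/(12*(z - 1)) + 253/(48*(z - 3)) - 277/(36*(z - 4)) - 1/(12*z).
Integrate each term: A/(z−a) contributes A·log|z−a|.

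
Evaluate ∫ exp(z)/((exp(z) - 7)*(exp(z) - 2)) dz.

Let u = e^z, du = e^z dz.
The integral becomes ∫ du/((u-7)(u-2)); decompose into partial fractions.

log(exp(z) - 7)/5 - log(exp(z) - 2)/5 + C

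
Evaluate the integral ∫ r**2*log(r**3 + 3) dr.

r**3*log(r**3 + 3)/3 - r**3/3 + log(r**3 + 3) + C

Let u = r**3 + 3, so du = (3*r**2) dr.
The integral becomes (1/3)·∫ log(u) du; integrate by parts with u′=log(u), dv′=du.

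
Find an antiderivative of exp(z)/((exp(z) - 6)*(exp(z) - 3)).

log(exp(z) - 6)/3 - log(exp(z) - 3)/3 + C

Let u = e^z, du = e^z dz.
The integral becomes ∫ du/((u-6)(u-3)); decompose into partial fractions.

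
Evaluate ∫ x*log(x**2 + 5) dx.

Let u = x**2 + 5, so du = (2*x) dx.
The integral becomes (1/2)·∫ log(u) du; integrate by parts with u′=log(u), dv′=du.

x**2*log(x**2 + 5)/2 - x**2/2 + 5*log(x**2 + 5)/2 + C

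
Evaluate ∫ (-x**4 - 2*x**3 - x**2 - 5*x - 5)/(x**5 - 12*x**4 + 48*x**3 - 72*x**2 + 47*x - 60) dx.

-465*log(x - 5)/26 + 25*log(x - 4) - 41*log(x - 3)/5 + 11*log(x**2 + 1)/260 + 3*atan(x)/130 + C

Factor the denominator: (x - 5)*(x - 4)*(x - 3)*(x**2 + 1).
Partial-fraction decomposition: (11*x + 3)/(130*(x**2 + 1)) - 41/(5*(x - 3)) + 25/(x - 4) - 465/(26*(x - 5)).
Integrate each term; A/(x−a) gives A·log|x−a|; the (Bx+D)/(x²+p²) term gives a log and an atan.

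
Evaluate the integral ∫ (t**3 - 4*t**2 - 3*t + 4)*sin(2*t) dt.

Use integration by parts with u = t**3 - 4*t**2 - 3*t + 4, dv = sin(2*t) dt, so v = -cos(2*t)/2.
Apply parts 3 times (tabular method): alternate signs, differentiate u down to 0, integrate dv up.

-t**3*cos(2*t)/2 + 3*t**2*sin(2*t)/4 + 2*t**2*cos(2*t) - 2*t*sin(2*t) + 9*t*cos(2*t)/4 - 9*sin(2*t)/8 - 3*cos(2*t) + C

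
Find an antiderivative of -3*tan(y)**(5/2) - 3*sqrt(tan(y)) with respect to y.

-2*tan(y)**(3/2) + C

Let u = tan(y), so du = (tan(y)**2 + 1) dy.
Rewriting, the integral becomes -3·∫ √u du = -3·(2/3)u^(3/2).
Substituting back, u = tan(y).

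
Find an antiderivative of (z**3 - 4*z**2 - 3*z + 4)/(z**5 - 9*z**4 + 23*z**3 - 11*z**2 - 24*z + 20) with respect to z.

Factor the denominator: (z - 5)*(z - 2)**2*(z - 1)*(z + 1).
Partial-fraction decomposition: 1/(54*(z + 1)) + 1/(4*(z - 1)) - 1/(3*(z - 2)) + 10/(9*(z - 2)**2) + 7/(108*(z - 5)).
Integrate each term; A/(z−a) gives A·log|z−a|; A/(z−a)² gives −A/(z−a).

7*log(z - 5)/108 - log(z - 2)/3 + log(z - 1)/4 + log(z + 1)/54 - 10/(9*z - 18) + C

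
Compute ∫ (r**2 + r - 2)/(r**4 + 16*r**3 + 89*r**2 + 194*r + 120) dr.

Factor the denominator: (r + 1)*(r + 4)*(r + 5)*(r + 6).
Partial-fraction decomposition: -14/(5*(r + 6)) + 9/(2*(r + 5)) - 5/(3*(r + 4)) - 1/(30*(r + 1)).
Integrate each term: A/(r−a) contributes A·log|r−a|.

-log(r + 1)/30 - 5*log(r + 4)/3 + 9*log(r + 5)/2 - 14*log(r + 6)/5 + C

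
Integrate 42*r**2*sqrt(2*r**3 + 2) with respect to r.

Let u = 2*r**3 + 2, so du = (6*r**2) dr.
Rewriting, the integral becomes 7·∫ √u du = 7·(2/3)u^(3/2).
Substituting back, u = 2*r**3 + 2.

14*(2*r**3 + 2)**(3/2)/3 + C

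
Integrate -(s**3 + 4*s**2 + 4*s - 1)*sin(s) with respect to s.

Use integration by parts with u = s**3 + 4*s**2 + 4*s - 1, dv = -sin(s) ds, so v = cos(s).
Apply parts 3 times (tabular method): alternate signs, differentiate u down to 0, integrate dv up.

s**3*cos(s) - 3*s**2*sin(s) + 4*s**2*cos(s) - 8*s*sin(s) - 2*s*cos(s) + 2*sin(s) - 9*cos(s) + C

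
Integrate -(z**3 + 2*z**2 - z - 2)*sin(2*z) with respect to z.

Use integration by parts with u = z**3 + 2*z**2 - z - 2, dv = -sin(2*z) dz, so v = cos(2*z)/2.
Apply parts 3 times (tabular method): alternate signs, differentiate u down to 0, integrate dv up.

z**3*cos(2*z)/2 - 3*z**2*sin(2*z)/4 + z**2*cos(2*z) - z*sin(2*z) - 5*z*cos(2*z)/4 + 5*sin(2*z)/8 - 3*cos(2*z)/2 + C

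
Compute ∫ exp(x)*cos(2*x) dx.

Let I denote the integral. Integrate by parts with u = cos(2*x), dv = exp(x) dx, so v = exp(x): I = exp(x)*cos(2*x) + 2·∫ exp(x)*sin(2*x) dx.
Apply parts again with u = sin(2*x), dv = exp(x) dx: ∫ exp(x)*sin(2*x) dx = exp(x)*sin(2*x) − 2·I. Substituting back brings back I: I = 2*exp(x)*sin(2*x) + exp(x)*cos(2*x) − 4·I.
Solving for I: (1 + 4)·I equals the remaining terms, so I = (1/5)·(2*exp(x)*sin(2*x) + exp(x)*cos(2*x)).

2*exp(x)*sin(2*x)/5 + exp(x)*cos(2*x)/5 + C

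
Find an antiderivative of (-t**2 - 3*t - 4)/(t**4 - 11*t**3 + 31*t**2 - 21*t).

Factor the denominator: t*(t - 7)*(t - 3)*(t - 1).
Partial-fraction decomposition: -2/(3*(t - 1)) + 11/(12*(t - 3)) - 37/(84*(t - 7)) + 4/(21*t).
Integrate each term: A/(t−a) contributes A·log|t−a|.

4*log(t)/21 - 37*log(t - 7)/84 + 11*log(t - 3)/12 - 2*log(t - 1)/3 + C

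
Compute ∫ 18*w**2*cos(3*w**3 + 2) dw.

Let u = 3*w**3 + 2, so du = (9*w**2) dw.
Rewriting, the integral becomes 2·∫ cos(u) du = 2·sin(u).
Substituting back, u = 3*w**3 + 2.

2*sin(3*w**3 + 2) + C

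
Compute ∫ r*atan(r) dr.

r**2*atan(r)/2 - r/2 + atan(r)/2 + C

Use integration by parts with u = arctan(r), dv = r dr.
Then du = 1/(r**2 + 1) dr.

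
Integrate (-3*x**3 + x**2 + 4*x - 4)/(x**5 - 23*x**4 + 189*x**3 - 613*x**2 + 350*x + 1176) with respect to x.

5827*log(x - 7)/144 - 296*log(x - 6)/7 + 82*log(x - 4)/45 - log(x + 1)/560 + 239/(6*x - 42) + C

Factor the denominator: (x - 7)**2*(x - 6)*(x - 4)*(x + 1).
Partial-fraction decomposition: -1/(560*(x + 1)) + 82/(45*(x - 4)) - 296/(7*(x - 6)) + 5827/(144*(x - 7)) - 239/(6*(x - 7)**2).
Integrate each term; A/(x−a) gives A·log|x−a|; A/(x−a)² gives −A/(x−a).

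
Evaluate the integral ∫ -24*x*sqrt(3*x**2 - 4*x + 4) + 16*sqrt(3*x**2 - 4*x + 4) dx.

-8*(3*x**2 - 4*x + 4)**(3/2)/3 + C

Let u = 3*x**2 - 4*x + 4, so du = (6*x - 4) dx.
Rewriting, the integral becomes -4·∫ √u du = -4·(2/3)u^(3/2).
Substituting back, u = 3*x**2 - 4*x + 4.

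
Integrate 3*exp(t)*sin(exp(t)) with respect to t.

Let u = exp(t), so du = (exp(t)) dt.
Rewriting, the integral becomes 3·∫ sin(u) du = 3·-cos(u).
Substituting back, u = exp(t).

-3*cos(exp(t)) + C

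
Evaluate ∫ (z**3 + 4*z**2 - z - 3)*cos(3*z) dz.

Use integration by parts with u = z**3 + 4*z**2 - z - 3, dv = cos(3*z) dz, so v = sin(3*z)/3.
Apply parts 3 times (tabular method): alternate signs, differentiate u down to 0, integrate dv up.

z**3*sin(3*z)/3 + 4*z**2*sin(3*z)/3 + z**2*cos(3*z)/3 - 5*z*sin(3*z)/9 + 8*z*cos(3*z)/9 - 35*sin(3*z)/27 - 5*cos(3*z)/27 + C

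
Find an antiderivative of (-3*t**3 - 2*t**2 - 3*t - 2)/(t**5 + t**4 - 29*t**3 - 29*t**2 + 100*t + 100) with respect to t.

-221*log(t - 5)/630 + 10*log(t - 2)/63 + log(t + 1)/36 - 5*log(t + 2)/21 + 169*log(t + 5)/420 + C

Factor the denominator: (t - 5)*(t - 2)*(t + 1)*(t + 2)*(t + 5).
Partial-fraction decomposition: 169/(420*(t + 5)) - 5/(21*(t + 2)) + 1/(36*(t + 1)) + 10/(63*(t - 2)) - 221/(630*(t - 5)).
Integrate each term: A/(t−a) contributes A·log|t−a|.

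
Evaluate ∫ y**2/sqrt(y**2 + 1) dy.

y*sqrt(y**2 + 1)/2 - log(y + sqrt(y**2 + 1))/2 + C

Substitute y = tan(θ), so dy = sec(θ)^2 dθ and the radical becomes sqrt(y**2 + 1) = sec(θ) by the Pythagorean identity.
Integrate the resulting trig expression in θ, then back-substitute tan(θ) = y, sec(θ) = sqrt(y**2 + 1) (absorbing any constant into C).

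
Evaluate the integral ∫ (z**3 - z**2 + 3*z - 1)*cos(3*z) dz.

z**3*sin(3*z)/3 - z**2*sin(3*z)/3 + z**2*cos(3*z)/3 + 7*z*sin(3*z)/9 - 2*z*cos(3*z)/9 - 7*sin(3*z)/27 + 7*cos(3*z)/27 + C

Use integration by parts with u = z**3 - z**2 + 3*z - 1, dv = cos(3*z) dz, so v = sin(3*z)/3.
Apply parts 3 times (tabular method): alternate signs, differentiate u down to 0, integrate dv up.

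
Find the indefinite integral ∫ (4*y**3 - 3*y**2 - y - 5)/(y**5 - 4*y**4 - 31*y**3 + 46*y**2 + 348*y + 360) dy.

Factor the denominator: (y - 6)*(y - 5)*(y + 2)**2*(y + 3).
Partial-fraction decomposition: -137/(72*(y + 3)) + 5231/(3136*(y + 2)) - 47/(56*(y + 2)**2) - 415/(392*(y - 5)) + 745/(576*(y - 6)).
Integrate each term; A/(y−a) gives A·log|y−a|; A/(y−a)² gives −A/(y−a).

745*log(y - 6)/576 - 415*log(y - 5)/392 + 5231*log(y + 2)/3136 - 137*log(y + 3)/72 + 47/(56*y + 112) + C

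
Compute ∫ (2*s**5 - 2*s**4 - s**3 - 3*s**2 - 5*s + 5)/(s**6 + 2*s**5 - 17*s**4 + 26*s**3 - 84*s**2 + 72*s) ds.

Factor the denominator: s*(s - 3)*(s - 1)*(s + 6)*(s**2 + 4).
Partial-fraction decomposition: (25*s - 2)/(80*(s**2 + 4)) + 18001/(15120*(s + 6)) + 2/(35*(s - 1)) + 10/(27*(s - 3)) + 5/(72*s).
Integrate each term; A/(s−a) gives A·log|s−a|; the (Bs+D)/(s²+p²) term gives a log and an atan.

5*log(s)/72 + 10*log(s - 3)/27 + 2*log(s - 1)/35 + 18001*log(s + 6)/15120 + 5*log(s**2 + 4)/32 - atan(s/2)/80 + C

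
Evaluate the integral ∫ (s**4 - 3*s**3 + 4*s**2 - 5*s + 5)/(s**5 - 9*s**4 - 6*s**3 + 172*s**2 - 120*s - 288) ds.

28697*log(s - 6)/39200 + log(s - 2)/96 - 2*log(s + 1)/49 + 179*log(s + 4)/600 - 767/(280*s - 1680) + C

Factor the denominator: (s - 6)**2*(s - 2)*(s + 1)*(s + 4).
Partial-fraction decomposition: 179/(600*(s + 4)) - 2/(49*(s + 1)) + 1/(96*(s - 2)) + 28697/(39200*(s - 6)) + 767/(280*(s - 6)**2).
Integrate each term; A/(s−a) gives A·log|s−a|; A/(s−a)² gives −A/(s−a).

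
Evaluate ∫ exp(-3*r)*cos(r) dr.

exp(-3*r)*sin(r)/10 - 3*exp(-3*r)*cos(r)/10 + C

Let I denote the integral. Integrate by parts with u = cos(r), dv = exp(-3*r) dr, so v = -exp(-3*r)/3: I = -exp(-3*r)*cos(r)/3 − (1/3)·∫ exp(-3*r)*sin(r) dr.
Apply parts again with u = sin(r), dv = exp(-3*r) dr: ∫ exp(-3*r)*sin(r) dr = -exp(-3*r)*sin(r)/3 + (1/3)·I. Substituting back brings back I: I = exp(-3*r)*sin(r)/9 - exp(-3*r)*cos(r)/3 − (1/9)·I.
Solving for I: (1 + 1/9)·I equals the remaining terms, so I = (9/10)·(exp(-3*r)*sin(r)/9 - exp(-3*r)*cos(r)/3).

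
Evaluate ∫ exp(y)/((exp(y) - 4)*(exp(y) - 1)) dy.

log(exp(y) - 4)/3 - log(exp(y) - 1)/3 + C

Let u = e^y, du = e^y dy.
The integral becomes ∫ du/((u-1)(u-4)); decompose into partial fractions.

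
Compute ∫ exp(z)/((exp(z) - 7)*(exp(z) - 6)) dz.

Let u = e^z, du = e^z dz.
The integral becomes ∫ du/((u-6)(u-7)); decompose into partial fractions.

log(exp(z) - 7) - log(exp(z) - 6) + C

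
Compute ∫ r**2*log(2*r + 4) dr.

r**3*log(2*r + 4)/3 - r**3/9 + r**2/3 - 4*r/3 + 8*log(r + 2)/3 + C

Use integration by parts with u = log(2*r + 4), dv = r**2 dr.
Then du = 2/(2*r + 4) dr and v = r**3/3.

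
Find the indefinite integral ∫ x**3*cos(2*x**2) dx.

x**2*sin(2*x**2)/4 + cos(2*x**2)/8 + C

Let u = x², du = 2x dx; rewrite as (1/2)∫ u^1·cos(2u) du.
Now integrate by parts 1 time.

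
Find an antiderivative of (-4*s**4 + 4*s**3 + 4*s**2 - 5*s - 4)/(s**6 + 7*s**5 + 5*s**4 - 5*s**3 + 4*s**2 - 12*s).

Factor the denominator: s*(s - 1)*(s + 2)*(s + 6)*(s**2 + 1).
Partial-fraction decomposition: -3*(67*s - 69)/(370*(s**2 + 1)) + 2939/(3108*(s + 6)) - 37/(60*(s + 2)) - 5/(42*(s - 1)) + 1/(3*s).
Integrate each term; A/(s−a) gives A·log|s−a|; the (Bs+D)/(s²+p²) term gives a log and an atan.

log(s)/3 - 5*log(s - 1)/42 - 37*log(s + 2)/60 + 2939*log(s + 6)/3108 - 201*log(s**2 + 1)/740 + 207*atan(s)/370 + C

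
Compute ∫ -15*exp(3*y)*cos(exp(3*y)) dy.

-5*sin(exp(3*y)) + C

Let u = exp(3*y), so du = (3*exp(3*y)) dy.
Rewriting, the integral becomes -5·∫ cos(u) du = -5·sin(u).
Substituting back, u = exp(3*y).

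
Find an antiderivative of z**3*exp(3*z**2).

Let u = z², du = 2z dz; rewrite as (1/2)∫ u^1·exp(3u) du.
Now integrate by parts 1 time.

(3*z**2 - 1)*exp(3*z**2)/18 + C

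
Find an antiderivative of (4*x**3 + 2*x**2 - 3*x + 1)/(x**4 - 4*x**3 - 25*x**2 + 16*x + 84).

Factor the denominator: (x - 7)*(x - 2)*(x + 2)*(x + 3).
Partial-fraction decomposition: 8/(5*(x + 3)) - 17/(36*(x + 2)) - 7/(20*(x - 2)) + 29/(9*(x - 7)).
Integrate each term: A/(x−a) contributes A·log|x−a|.

29*log(x - 7)/9 - 7*log(x - 2)/20 - 17*log(x + 2)/36 + 8*log(x + 3)/5 + C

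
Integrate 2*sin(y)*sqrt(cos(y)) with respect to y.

Let u = cos(y), so du = (-sin(y)) dy.
Rewriting, the integral becomes -2·∫ √u du = -2·(2/3)u^(3/2).
Substituting back, u = cos(y).

-4*cos(y)**(3/2)/3 + C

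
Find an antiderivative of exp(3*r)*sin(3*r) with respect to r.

exp(3*r)*sin(3*r)/6 - exp(3*r)*cos(3*r)/6 + C

Let I denote the integral. Integrate by parts with u = sin(3*r), dv = exp(3*r) dr, so v = exp(3*r)/3: I = exp(3*r)*sin(3*r)/3 − ∫ exp(3*r)*cos(3*r) dr.
Apply parts again with u = cos(3*r), dv = exp(3*r) dr: ∫ exp(3*r)*cos(3*r) dr = exp(3*r)*cos(3*r)/3 + I. Substituting back brings back I: I = exp(3*r)*sin(3*r)/3 - exp(3*r)*cos(3*r)/3 − I.
Solving for I: (1 + 1)·I equals the remaining terms, so I = (1/2)·(exp(3*r)*sin(3*r)/3 - exp(3*r)*cos(3*r)/3).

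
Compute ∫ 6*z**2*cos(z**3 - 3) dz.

2*sin(z**3 - 3) + C

Let u = z**3 - 3, so du = (3*z**2) dz.
Rewriting, the integral becomes 2·∫ cos(u) du = 2·sin(u).
Substituting back, u = z**3 - 3.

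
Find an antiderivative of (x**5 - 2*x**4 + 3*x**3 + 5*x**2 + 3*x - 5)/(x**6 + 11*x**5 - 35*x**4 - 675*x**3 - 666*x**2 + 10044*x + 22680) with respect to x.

Factor the denominator: (x - 6)*(x - 5)*(x + 3)*(x + 6)**2*(x + 7).
Partial-fraction decomposition: 7473/(208*(x + 7)) - 1824535/(52272*(x + 6)) + 10859/(396*(x + 6)**2) - 455/(2592*(x + 3)) - 795/(3872*(x - 5)) + 6025/(16848*(x - 6)).
Integrate each term; A/(x−a) gives A·log|x−a|; A/(x−a)² gives −A/(x−a).

6025*log(x - 6)/16848 - 795*log(x - 5)/3872 - 455*log(x + 3)/2592 - 1824535*log(x + 6)/52272 + 7473*log(x + 7)/208 - 10859/(396*x + 2376) + C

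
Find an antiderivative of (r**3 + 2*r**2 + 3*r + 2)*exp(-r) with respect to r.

(-r**3 - 5*r**2 - 13*r - 15)*exp(-r) + C

Use integration by parts with u = r**3 + 2*r**2 + 3*r + 2, dv = exp(-r) dr, so v = -exp(-r).
Apply parts 3 times (tabular method): alternate signs, differentiate u down to 0, integrate dv up.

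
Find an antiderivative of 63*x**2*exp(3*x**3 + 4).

7*exp(3*x**3 + 4) + C

Let u = 3*x**3 + 4, so du = (9*x**2) dx.
Rewriting, the integral becomes 7·∫ e^u du = 7·e^u.
Substituting back, u = 3*x**3 + 4.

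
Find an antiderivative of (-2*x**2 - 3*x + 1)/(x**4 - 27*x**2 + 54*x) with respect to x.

Factor the denominator: x*(x - 3)**2*(x + 6).
Partial-fraction decomposition: 53/(486*(x + 6)) - 31/(243*(x - 3)) - 26/(27*(x - 3)**2) + 1/(54*x).
Integrate each term; A/(x−a) gives A·log|x−a|; A/(x−a)² gives −A/(x−a).

log(x)/54 - 31*log(x - 3)/243 + 53*log(x + 6)/486 + 26/(27*x - 81) + C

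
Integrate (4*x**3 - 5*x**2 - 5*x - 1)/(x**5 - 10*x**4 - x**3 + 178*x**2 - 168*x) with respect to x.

log(x)/168 + 1091*log(x - 7)/462 - 653*log(x - 6)/300 - 7*log(x - 1)/150 - 317*log(x + 4)/2200 + C

Factor the denominator: x*(x - 7)*(x - 6)*(x - 1)*(x + 4).
Partial-fraction decomposition: -317/(2200*(x + 4)) - 7/(150*(x - 1)) - 653/(300*(x - 6)) + 1091/(462*(x - 7)) + 1/(168*x).
Integrate each term: A/(x−a) contributes A·log|x−a|.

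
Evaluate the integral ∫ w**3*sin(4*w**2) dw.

-w**2*cos(4*w**2)/8 + sin(4*w**2)/32 + C

Let u = w², du = 2w dw; rewrite as (1/2)∫ u^1·sin(4u) du.
Now integrate by parts 1 time.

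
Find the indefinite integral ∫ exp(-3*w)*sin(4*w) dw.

-3*exp(-3*w)*sin(4*w)/25 - 4*exp(-3*w)*cos(4*w)/25 + C

Let I denote the integral. Integrate by parts with u = sin(4*w), dv = exp(-3*w) dw, so v = -exp(-3*w)/3: I = -exp(-3*w)*sin(4*w)/3 + (4/3)·∫ exp(-3*w)*cos(4*w) dw.
Apply parts again with u = cos(4*w), dv = exp(-3*w) dw: ∫ exp(-3*w)*cos(4*w) dw = -exp(-3*w)*cos(4*w)/3 − (4/3)·I. Substituting back brings back I: I = -exp(-3*w)*sin(4*w)/3 - 4*exp(-3*w)*cos(4*w)/9 − (16/9)·I.
Solving for I: (1 + 16/9)·I equals the remaining terms, so I = (9/25)·(-exp(-3*w)*sin(4*w)/3 - 4*exp(-3*w)*cos(4*w)/9).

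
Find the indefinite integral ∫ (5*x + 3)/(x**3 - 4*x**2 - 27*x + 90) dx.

Factor the denominator: (x - 6)*(x - 3)*(x + 5).
Partial-fraction decomposition: -1/(4*(x + 5)) - 3/(4*(x - 3)) + 1/(x - 6).
Integrate each term: A/(x−a) contributes A·log|x−a|.

log(x - 6) - 3*log(x - 3)/4 - log(x + 5)/4 + C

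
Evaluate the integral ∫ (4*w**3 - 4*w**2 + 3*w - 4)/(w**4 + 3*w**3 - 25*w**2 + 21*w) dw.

-4*log(w)/21 + 77*log(w - 3)/60 + log(w - 1)/16 + 1593*log(w + 7)/560 + C

Factor the denominator: w*(w - 3)*(w - 1)*(w + 7).
Partial-fraction decomposition: 1593/(560*(w + 7)) + 1/(16*(w - 1)) + 77/(60*(w - 3)) - 4/(21*w).
Integrate each term: A/(w−a) contributes A·log|w−a|.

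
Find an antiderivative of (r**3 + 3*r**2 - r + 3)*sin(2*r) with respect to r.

-r**3*cos(2*r)/2 + 3*r**2*sin(2*r)/4 - 3*r**2*cos(2*r)/2 + 3*r*sin(2*r)/2 + 5*r*cos(2*r)/4 - 5*sin(2*r)/8 - 3*cos(2*r)/4 + C

Use integration by parts with u = r**3 + 3*r**2 - r + 3, dv = sin(2*r) dr, so v = -cos(2*r)/2.
Apply parts 3 times (tabular method): alternate signs, differentiate u down to 0, integrate dv up.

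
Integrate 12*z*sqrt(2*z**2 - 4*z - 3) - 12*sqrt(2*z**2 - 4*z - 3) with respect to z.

2*(2*z**2 - 4*z - 3)**(3/2) + C

Let u = 2*z**2 - 4*z - 3, so du = (4*z - 4) dz.
Rewriting, the integral becomes 3·∫ √u du = 3·(2/3)u^(3/2).
Substituting back, u = 2*z**2 - 4*z - 3.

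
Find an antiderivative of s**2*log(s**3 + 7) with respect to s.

Let u = s**3 + 7, so du = (3*s**2) ds.
The integral becomes (1/3)·∫ log(u) du; integrate by parts with u′=log(u), dv′=du.

s**3*log(s**3 + 7)/3 - s**3/3 + 7*log(s**3 + 7)/3 + C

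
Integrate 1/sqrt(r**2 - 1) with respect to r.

log(r + sqrt(r**2 - 1)) + C

Substitute r = sec(θ), so dr = sec(θ)*tan(θ) dθ and the radical becomes sqrt(r**2 - 1) = tan(θ) by the Pythagorean identity.
Integrate the resulting trig expression in θ, then back-substitute sec(θ) = r, tan(θ) = sqrt(r**2 - 1) (absorbing any constant into C).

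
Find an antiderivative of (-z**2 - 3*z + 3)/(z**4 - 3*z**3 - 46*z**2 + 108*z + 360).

-17*log(z - 6)/32 + 37*log(z - 5)/77 + 5*log(z + 2)/224 + 5*log(z + 6)/176 + C

Factor the denominator: (z - 6)*(z - 5)*(z + 2)*(z + 6).
Partial-fraction decomposition: 5/(176*(z + 6)) + 5/(224*(z + 2)) + 37/(77*(z - 5)) - 17/(32*(z - 6)).
Integrate each term: A/(z−a) contributes A·log|z−a|.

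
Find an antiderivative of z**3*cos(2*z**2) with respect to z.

z**2*sin(2*z**2)/4 + cos(2*z**2)/8 + C

Let u = z², du = 2z dz; rewrite as (1/2)∫ u^1·cos(2u) du.
Now integrate by parts 1 time.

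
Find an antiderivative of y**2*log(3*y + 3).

Use integration by parts with u = log(3*y + 3), dv = y**2 dy.
Then du = 3/(3*y + 3) dy and v = y**3/3.

y**3*log(3*y + 3)/3 - y**3/9 + y**2/6 - y/3 + log(y + 1)/3 + C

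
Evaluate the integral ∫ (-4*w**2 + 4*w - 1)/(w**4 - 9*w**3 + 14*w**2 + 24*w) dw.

-log(w)/24 - 121*log(w - 6)/84 + 49*log(w - 4)/40 + 9*log(w + 1)/35 + C

Factor the denominator: w*(w - 6)*(w - 4)*(w + 1).
Partial-fraction decomposition: 9/(35*(w + 1)) + 49/(40*(w - 4)) - 121/(84*(w - 6)) - 1/(24*w).
Integrate each term: A/(w−a) contributes A·log|w−a|.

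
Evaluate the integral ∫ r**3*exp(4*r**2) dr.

Let u = r², du = 2r dr; rewrite as (1/2)∫ u^1·exp(4u) du.
Now integrate by parts 1 time.

(4*r**2 - 1)*exp(4*r**2)/32 + C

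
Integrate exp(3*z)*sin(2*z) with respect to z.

3*exp(3*z)*sin(2*z)/13 - 2*exp(3*z)*cos(2*z)/13 + C

Let I denote the integral. Integrate by parts with u = sin(2*z), dv = exp(3*z) dz, so v = exp(3*z)/3: I = exp(3*z)*sin(2*z)/3 − (2/3)·∫ exp(3*z)*cos(2*z) dz.
Apply parts again with u = cos(2*z), dv = exp(3*z) dz: ∫ exp(3*z)*cos(2*z) dz = exp(3*z)*cos(2*z)/3 + (2/3)·I. Substituting back brings back I: I = exp(3*z)*sin(2*z)/3 - 2*exp(3*z)*cos(2*z)/9 − (4/9)·I.
Solving for I: (1 + 4/9)·I equals the remaining terms, so I = (9/13)·(exp(3*z)*sin(2*z)/3 - 2*exp(3*z)*cos(2*z)/9).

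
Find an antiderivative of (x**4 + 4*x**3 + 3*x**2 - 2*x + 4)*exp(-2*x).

Use integration by parts with u = x**4 + 4*x**3 + 3*x**2 - 2*x + 4, dv = exp(-2*x) dx, so v = -exp(-2*x)/2.
Apply parts 4 times (tabular method): alternate signs, differentiate u down to 0, integrate dv up.

(-x**4 - 6*x**3 - 12*x**2 - 10*x - 9)*exp(-2*x)/2 + C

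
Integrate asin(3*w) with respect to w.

w*asin(3*w) + sqrt(-9*w**2 + 1)/3 + C

Use integration by parts with u = arcsin(3*w), dv = dw.
Then du = 3/sqrt(-9*w**2 + 1) dw.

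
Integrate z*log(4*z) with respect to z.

z**2*(log(z) + 2*log(2))/2 - z**2/4 + C

Use integration by parts with u = log(4*z), dv = z dz.
Then du = 1/z dz and v = z**2/2.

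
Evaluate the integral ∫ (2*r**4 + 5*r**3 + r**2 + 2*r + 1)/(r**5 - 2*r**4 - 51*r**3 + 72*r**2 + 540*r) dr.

Factor the denominator: r*(r - 6)*(r - 5)*(r + 3)*(r + 6).
Partial-fraction decomposition: 1537/(2376*(r + 6)) - 31/(648*(r + 3)) - 1911/(440*(r - 5)) + 3721/(648*(r - 6)) + 1/(540*r).
Integrate each term: A/(r−a) contributes A·log|r−a|.

log(r)/540 + 3721*log(r - 6)/648 - 1911*log(r - 5)/440 - 31*log(r + 3)/648 + 1537*log(r + 6)/2376 + C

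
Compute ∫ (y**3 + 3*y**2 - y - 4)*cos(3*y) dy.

Use integration by parts with u = y**3 + 3*y**2 - y - 4, dv = cos(3*y) dy, so v = sin(3*y)/3.
Apply parts 3 times (tabular method): alternate signs, differentiate u down to 0, integrate dv up.

y**3*sin(3*y)/3 + y**2*sin(3*y) + y**2*cos(3*y)/3 - 5*y*sin(3*y)/9 + 2*y*cos(3*y)/3 - 14*sin(3*y)/9 - 5*cos(3*y)/27 + C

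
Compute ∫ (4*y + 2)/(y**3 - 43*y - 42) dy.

15*log(y - 7)/52 + log(y + 1)/20 - 22*log(y + 6)/65 + C

Factor the denominator: (y - 7)*(y + 1)*(y + 6).
Partial-fraction decomposition: -22/(65*(y + 6)) + 1/(20*(y + 1)) + 15/(52*(y - 7)).
Integrate each term: A/(y−a) contributes A·log|y−a|.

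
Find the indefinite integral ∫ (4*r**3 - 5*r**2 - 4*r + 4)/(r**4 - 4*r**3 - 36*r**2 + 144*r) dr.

Factor the denominator: r*(r - 6)*(r - 4)*(r + 6).
Partial-fraction decomposition: 127/(90*(r + 6)) - 41/(20*(r - 4)) + 83/(18*(r - 6)) + 1/(36*r).
Integrate each term: A/(r−a) contributes A·log|r−a|.

log(r)/36 + 83*log(r - 6)/18 - 41*log(r - 4)/20 + 127*log(r + 6)/90 + C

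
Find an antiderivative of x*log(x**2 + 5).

x**2*log(x**2 + 5)/2 - x**2/2 + 5*log(x**2 + 5)/2 + C

Let u = x**2 + 5, so du = (2*x) dx.
The integral becomes (1/2)·∫ log(u) du; integrate by parts with u′=log(u), dv′=du.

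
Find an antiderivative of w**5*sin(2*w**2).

Let u = w², du = 2w dw; rewrite as (1/2)∫ u^2·sin(2u) du.
Now integrate by parts 2 times.

-w**4*cos(2*w**2)/4 + w**2*sin(2*w**2)/4 + cos(2*w**2)/8 + C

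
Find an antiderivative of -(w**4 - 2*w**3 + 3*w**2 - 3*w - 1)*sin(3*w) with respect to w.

w**4*cos(3*w)/3 - 4*w**3*sin(3*w)/9 - 2*w**3*cos(3*w)/3 + 2*w**2*sin(3*w)/3 + 5*w**2*cos(3*w)/9 - 10*w*sin(3*w)/27 - 5*w*cos(3*w)/9 + 5*sin(3*w)/27 - 37*cos(3*w)/81 + C

Use integration by parts with u = w**4 - 2*w**3 + 3*w**2 - 3*w - 1, dv = -sin(3*w) dw, so v = cos(3*w)/3.
Apply parts 4 times (tabular method): alternate signs, differentiate u down to 0, integrate dv up.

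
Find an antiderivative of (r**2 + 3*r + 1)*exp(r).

Use integration by parts with u = r**2 + 3*r + 1, dv = exp(r) dr, so v = exp(r).
Apply parts 2 times (tabular method): alternate signs, differentiate u down to 0, integrate dv up.

(r**2 + r)*exp(r) + C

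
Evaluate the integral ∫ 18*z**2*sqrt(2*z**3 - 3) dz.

2*(2*z**3 - 3)**(3/2) + C

Let u = 2*z**3 - 3, so du = (6*z**2) dz.
Rewriting, the integral becomes 3·∫ √u du = 3·(2/3)u^(3/2).
Substituting back, u = 2*z**3 - 3.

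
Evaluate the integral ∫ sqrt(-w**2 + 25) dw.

Substitute w = 5·sin(θ), so dw = 5·cos(θ) dθ and the radical becomes sqrt(-w**2 + 25) = 5·cos(θ) by the Pythagorean identity.
Integrate the resulting trig expression in θ, then back-substitute θ = asin(w/5), sin(θ) = w/5, cos(θ) = sqrt(-w**2 + 25)/5 (absorbing any constant into C).

w*sqrt(-w**2 + 25)/2 + 25*asin(w/5)/2 + C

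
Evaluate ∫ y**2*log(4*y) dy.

y**3*(log(y) + 2*log(2))/3 - y**3/9 + C

Use integration by parts with u = log(4*y), dv = y**2 dy.
Then du = 1/y dy and v = y**3/3.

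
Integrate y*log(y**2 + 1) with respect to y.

y**2*log(y**2 + 1)/2 - y**2/2 + log(y**2 + 1)/2 + C

Let u = y**2 + 1, so du = (2*y) dy.
The integral becomes (1/2)·∫ log(u) du; integrate by parts with u′=log(u), dv′=du.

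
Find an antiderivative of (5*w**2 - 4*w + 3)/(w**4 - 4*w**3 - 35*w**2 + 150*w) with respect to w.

log(w)/50 + 802*log(w - 5)/3025 - 69*log(w + 6)/242 - 108/(55*w - 275) + C

Factor the denominator: w*(w - 5)**2*(w + 6).
Partial-fraction decomposition: -69/(242*(w + 6)) + 802/(3025*(w - 5)) + 108/(55*(w - 5)**2) + 1/(50*w).
Integrate each term; A/(w−a) gives A·log|w−a|; A/(w−a)² gives −A/(w−a).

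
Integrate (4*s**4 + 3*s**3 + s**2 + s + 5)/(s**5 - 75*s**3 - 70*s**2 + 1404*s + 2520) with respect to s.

Factor the denominator: (s - 7)*(s - 6)*(s + 2)*(s + 5)*(s + 6).
Partial-fraction decomposition: 4571/(624*(s + 6)) - 1075/(198*(s + 5)) + 47/(864*(s + 2)) - 5879/(1056*(s - 6)) + 5347/(702*(s - 7)).
Integrate each term: A/(s−a) contributes A·log|s−a|.

5347*log(s - 7)/702 - 5879*log(s - 6)/1056 + 47*log(s + 2)/864 - 1075*log(s + 5)/198 + 4571*log(s + 6)/624 + C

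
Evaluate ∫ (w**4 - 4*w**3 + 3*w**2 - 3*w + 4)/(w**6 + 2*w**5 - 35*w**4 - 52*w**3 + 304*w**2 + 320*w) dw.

Factor the denominator: w*(w - 4)**2*(w + 1)*(w + 4)*(w + 5).
Partial-fraction decomposition: -1219/(1620*(w + 5)) + 3/(4*(w + 4)) - 1/(20*(w + 1)) + 259/(6480*(w - 4)) + 1/(36*(w - 4)**2) + 1/(80*w).
Integrate each term; A/(w−a) gives A·log|w−a|; A/(w−a)² gives −A/(w−a).

log(w)/80 + 259*log(w - 4)/6480 - log(w + 1)/20 + 3*log(w + 4)/4 - 1219*log(w + 5)/1620 - 1/(36*w - 144) + C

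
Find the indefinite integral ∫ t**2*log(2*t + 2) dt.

t**3*log(2*t + 2)/3 - t**3/9 + t**2/6 - t/3 + log(t + 1)/3 + C

Use integration by parts with u = log(2*t + 2), dv = t**2 dt.
Then du = 2/(2*t + 2) dt and v = t**3/3.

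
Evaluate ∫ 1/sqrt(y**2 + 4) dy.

Substitute y = 2·tan(θ), so dy = 2·sec(θ)^2 dθ and the radical becomes sqrt(y**2 + 4) = 2·sec(θ) by the Pythagorean identity.
Integrate the resulting trig expression in θ, then back-substitute tan(θ) = y/2, sec(θ) = sqrt(y**2 + 4)/2 (absorbing any constant into C).

log(y + sqrt(y**2 + 4)) + C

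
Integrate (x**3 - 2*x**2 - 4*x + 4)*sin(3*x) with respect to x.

-x**3*cos(3*x)/3 + x**2*sin(3*x)/3 + 2*x**2*cos(3*x)/3 - 4*x*sin(3*x)/9 + 14*x*cos(3*x)/9 - 14*sin(3*x)/27 - 40*cos(3*x)/27 + C

Use integration by parts with u = x**3 - 2*x**2 - 4*x + 4, dv = sin(3*x) dx, so v = -cos(3*x)/3.
Apply parts 3 times (tabular method): alternate signs, differentiate u down to 0, integrate dv up.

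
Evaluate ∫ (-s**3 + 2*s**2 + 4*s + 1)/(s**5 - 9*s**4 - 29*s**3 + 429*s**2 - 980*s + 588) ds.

-18*log(s - 7)/35 + 119*log(s - 6)/260 + log(s - 2)/20 - log(s - 1)/40 + 23*log(s + 7)/728 + C

Factor the denominator: (s - 7)*(s - 6)*(s - 2)*(s - 1)*(s + 7).
Partial-fraction decomposition: 23/(728*(s + 7)) - 1/(40*(s - 1)) + 1/(20*(s - 2)) + 119/(260*(s - 6)) - 18/(35*(s - 7)).
Integrate each term: A/(s−a) contributes A·log|s−a|.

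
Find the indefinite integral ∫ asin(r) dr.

r*asin(r) + sqrt(-r**2 + 1) + C

Use integration by parts with u = arcsin(r), dv = dr.
Then du = 1/sqrt(-r**2 + 1) dr.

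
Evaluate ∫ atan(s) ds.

s*atan(s) - log(s**2 + 1)/2 + C

Use integration by parts with u = arctan(s), dv = ds.
Then du = 1/(s**2 + 1) ds.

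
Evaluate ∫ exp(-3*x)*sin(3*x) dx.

Let I denote the integral. Integrate by parts with u = sin(3*x), dv = exp(-3*x) dx, so v = -exp(-3*x)/3: I = -exp(-3*x)*sin(3*x)/3 + ∫ exp(-3*x)*cos(3*x) dx.
Apply parts again with u = cos(3*x), dv = exp(-3*x) dx: ∫ exp(-3*x)*cos(3*x) dx = -exp(-3*x)*cos(3*x)/3 − I. Substituting back brings back I: I = -exp(-3*x)*sin(3*x)/3 - exp(-3*x)*cos(3*x)/3 − I.
Solving for I: (1 + 1)·I equals the remaining terms, so I = (1/2)·(-exp(-3*x)*sin(3*x)/3 - exp(-3*x)*cos(3*x)/3).

-exp(-3*x)*sin(3*x)/6 - exp(-3*x)*cos(3*x)/6 + C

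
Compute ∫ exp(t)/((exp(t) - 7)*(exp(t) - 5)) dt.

log(exp(t) - 7)/2 - log(exp(t) - 5)/2 + C

Let u = e^t, du = e^t dt.
The integral becomes ∫ du/((u-5)(u-7)); decompose into partial fractions.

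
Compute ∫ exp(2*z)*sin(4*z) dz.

Let I denote the integral. Integrate by parts with u = sin(4*z), dv = exp(2*z) dz, so v = exp(2*z)/2: I = exp(2*z)*sin(4*z)/2 − 2·∫ exp(2*z)*cos(4*z) dz.
Apply parts again with u = cos(4*z), dv = exp(2*z) dz: ∫ exp(2*z)*cos(4*z) dz = exp(2*z)*cos(4*z)/2 + 2·I. Substituting back brings back I: I = exp(2*z)*sin(4*z)/2 - exp(2*z)*cos(4*z) − 4·I.
Solving for I: (1 + 4)·I equals the remaining terms, so I = (1/5)·(exp(2*z)*sin(4*z)/2 - exp(2*z)*cos(4*z)).

exp(2*z)*sin(4*z)/10 - exp(2*z)*cos(4*z)/5 + C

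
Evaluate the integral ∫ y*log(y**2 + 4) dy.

Let u = y**2 + 4, so du = (2*y) dy.
The integral becomes (1/2)·∫ log(u) du; integrate by parts with u′=log(u), dv′=du.

y**2*log(y**2 + 4)/2 - y**2/2 + 2*log(y**2 + 4) + C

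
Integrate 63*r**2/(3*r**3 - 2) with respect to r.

7*log(3*r**3 - 2) + C

Let u = 3*r**3 - 2, so du = (9*r**2) dr.
Rewriting, the integral becomes 7·∫ 1/u du = 7·log(u).
Substituting back, u = 3*r**3 - 2.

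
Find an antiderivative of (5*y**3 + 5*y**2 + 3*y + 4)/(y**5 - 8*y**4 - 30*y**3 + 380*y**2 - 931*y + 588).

Factor the denominator: (y - 7)*(y - 4)*(y - 3)*(y - 1)*(y + 7).
Partial-fraction decomposition: -1487/(12320*(y + 7)) - 17/(288*(y - 1)) + 193/(80*(y - 3)) - 416/(99*(y - 4)) + 1985/(1008*(y - 7)).
Integrate each term: A/(y−a) contributes A·log|y−a|.

1985*log(y - 7)/1008 - 416*log(y - 4)/99 + 193*log(y - 3)/80 - 17*log(y - 1)/288 - 1487*log(y + 7)/12320 + C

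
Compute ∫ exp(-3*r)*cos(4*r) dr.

4*exp(-3*r)*sin(4*r)/25 - 3*exp(-3*r)*cos(4*r)/25 + C

Let I denote the integral. Integrate by parts with u = cos(4*r), dv = exp(-3*r) dr, so v = -exp(-3*r)/3: I = -exp(-3*r)*cos(4*r)/3 − (4/3)·∫ exp(-3*r)*sin(4*r) dr.
Apply parts again with u = sin(4*r), dv = exp(-3*r) dr: ∫ exp(-3*r)*sin(4*r) dr = -exp(-3*r)*sin(4*r)/3 + (4/3)·I. Substituting back brings back I: I = 4*exp(-3*r)*sin(4*r)/9 - exp(-3*r)*cos(4*r)/3 − (16/9)·I.
Solving for I: (1 + 16/9)·I equals the remaining terms, so I = (9/25)·(4*exp(-3*r)*sin(4*r)/9 - exp(-3*r)*cos(4*r)/3).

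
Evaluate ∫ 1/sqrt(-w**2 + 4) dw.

asin(w/2) + C

Substitute w = 2·sin(θ), so dw = 2·cos(θ) dθ and the radical becomes sqrt(-w**2 + 4) = 2·cos(θ) by the Pythagorean identity.
Integrate the resulting trig expression in θ, then back-substitute θ = asin(w/2), sin(θ) = w/2, cos(θ) = sqrt(-w**2 + 4)/2 (absorbing any constant into C).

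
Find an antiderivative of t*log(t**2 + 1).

Let u = t**2 + 1, so du = (2*t) dt.
The integral becomes (1/2)·∫ log(u) du; integrate by parts with u′=log(u), dv′=du.

t**2*log(t**2 + 1)/2 - t**2/2 + log(t**2 + 1)/2 + C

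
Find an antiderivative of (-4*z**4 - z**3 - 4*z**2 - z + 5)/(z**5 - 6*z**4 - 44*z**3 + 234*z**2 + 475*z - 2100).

Factor the denominator: (z - 7)*(z - 5)*(z - 3)*(z + 4)*(z + 5).
Partial-fraction decomposition: -493/(192*(z + 5)) + 145/(99*(z + 4)) - 55/(64*(z - 3)) + 545/(72*(z - 5)) - 10145/(1056*(z - 7)).
Integrate each term: A/(z−a) contributes A·log|z−a|.

-10145*log(z - 7)/1056 + 545*log(z - 5)/72 - 55*log(z - 3)/64 + 145*log(z + 4)/99 - 493*log(z + 5)/192 + C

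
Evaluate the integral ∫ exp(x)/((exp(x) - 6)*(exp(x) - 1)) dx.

log(exp(x) - 6)/5 - log(exp(x) - 1)/5 + C

Let u = e^x, du = e^x dx.
The integral becomes ∫ du/((u-1)(u-6)); decompose into partial fractions.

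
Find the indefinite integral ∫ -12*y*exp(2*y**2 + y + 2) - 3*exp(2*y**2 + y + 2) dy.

Let u = 2*y**2 + y + 2, so du = (4*y + 1) dy.
Rewriting, the integral becomes -3·∫ e^u du = -3·e^u.
Substituting back, u = 2*y**2 + y + 2.

-3*exp(2*y**2 + y + 2) + C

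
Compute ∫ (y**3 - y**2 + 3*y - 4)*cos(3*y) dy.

Use integration by parts with u = y**3 - y**2 + 3*y - 4, dv = cos(3*y) dy, so v = sin(3*y)/3.
Apply parts 3 times (tabular method): alternate signs, differentiate u down to 0, integrate dv up.

y**3*sin(3*y)/3 - y**2*sin(3*y)/3 + y**2*cos(3*y)/3 + 7*y*sin(3*y)/9 - 2*y*cos(3*y)/9 - 34*sin(3*y)/27 + 7*cos(3*y)/27 + C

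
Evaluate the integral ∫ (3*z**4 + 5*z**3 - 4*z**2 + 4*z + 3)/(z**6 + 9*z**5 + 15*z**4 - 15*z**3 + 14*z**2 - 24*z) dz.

-log(z)/8 + 11*log(z - 1)/70 + 371*log(z + 4)/680 - 881*log(z + 6)/1036 + 343*log(z**2 + 1)/2516 - 97*atan(z)/1258 + C

Factor the denominator: z*(z - 1)*(z + 4)*(z + 6)*(z**2 + 1).
Partial-fraction decomposition: (343*z - 97)/(1258*(z**2 + 1)) - 881/(1036*(z + 6)) + 371/(680*(z + 4)) + 11/(70*(z - 1)) - 1/(8*z).
Integrate each term; A/(z−a) gives A·log|z−a|; the (Bz+D)/(z²+p²) term gives a log and an atan.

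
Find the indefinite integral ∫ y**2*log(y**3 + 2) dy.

Let u = y**3 + 2, so du = (3*y**2) dy.
The integral becomes (1/3)·∫ log(u) du; integrate by parts with u′=log(u), dv′=du.

y**3*log(y**3 + 2)/3 - y**3/3 + 2*log(y**3 + 2)/3 + C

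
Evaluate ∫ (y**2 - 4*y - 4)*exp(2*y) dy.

Use integration by parts with u = y**2 - 4*y - 4, dv = exp(2*y) dy, so v = exp(2*y)/2.
Apply parts 2 times (tabular method): alternate signs, differentiate u down to 0, integrate dv up.

(2*y**2 - 10*y - 3)*exp(2*y)/4 + C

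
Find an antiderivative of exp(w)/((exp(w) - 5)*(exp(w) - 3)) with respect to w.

Let u = e^w, du = e^w dw.
The integral becomes ∫ du/((u-5)(u-3)); decompose into partial fractions.

log(exp(w) - 5)/2 - log(exp(w) - 3)/2 + C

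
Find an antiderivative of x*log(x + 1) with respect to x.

Use integration by parts with u = log(x + 1), dv = x dx.
Then du = 1/(x + 1) dx and v = x**2/2.

x**2*log(x + 1)/2 - x**2/4 + x/2 - log(x + 1)/2 + C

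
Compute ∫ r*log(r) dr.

r**2*log(r)/2 - r**2/4 + C

Use integration by parts with u = log(r), dv = r dr.
Then du = 1/r dr and v = r**2/2.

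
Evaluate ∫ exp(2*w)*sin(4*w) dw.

Let I denote the integral. Integrate by parts with u = sin(4*w), dv = exp(2*w) dw, so v = exp(2*w)/2: I = exp(2*w)*sin(4*w)/2 − 2·∫ exp(2*w)*cos(4*w) dw.
Apply parts again with u = cos(4*w), dv = exp(2*w) dw: ∫ exp(2*w)*cos(4*w) dw = exp(2*w)*cos(4*w)/2 + 2·I. Substituting back brings back I: I = exp(2*w)*sin(4*w)/2 - exp(2*w)*cos(4*w) − 4·I.
Solving for I: (1 + 4)·I equals the remaining terms, so I = (1/5)·(exp(2*w)*sin(4*w)/2 - exp(2*w)*cos(4*w)).

exp(2*w)*sin(4*w)/10 - exp(2*w)*cos(4*w)/5 + C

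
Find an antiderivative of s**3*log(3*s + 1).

Use integration by parts with u = log(3*s + 1), dv = s**3 ds.
Then du = 3/(3*s + 1) ds and v = s**4/4.

s**4*log(3*s + 1)/4 - s**4/16 + s**3/36 - s**2/72 + s/108 - log(3*s + 1)/324 + C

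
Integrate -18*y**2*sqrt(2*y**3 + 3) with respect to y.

-2*(2*y**3 + 3)**(3/2) + C

Let u = 2*y**3 + 3, so du = (6*y**2) dy.
Rewriting, the integral becomes -3·∫ √u du = -3·(2/3)u^(3/2).
Substituting back, u = 2*y**3 + 3.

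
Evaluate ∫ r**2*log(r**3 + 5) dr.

r**3*log(r**3 + 5)/3 - r**3/3 + 5*log(r**3 + 5)/3 + C

Let u = r**3 + 5, so du = (3*r**2) dr.
The integral becomes (1/3)·∫ log(u) du; integrate by parts with u′=log(u), dv′=du.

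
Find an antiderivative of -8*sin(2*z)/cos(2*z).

4*log(cos(2*z)) + C

Let u = cos(2*z), so du = (-2*sin(2*z)) dz.
Rewriting, the integral becomes 4·∫ 1/u du = 4·log(u).
Substituting back, u = cos(2*z).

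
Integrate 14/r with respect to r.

14*log(r) + C

Let u = r**2, so du = (2*r) dr.
Rewriting, the integral becomes 7·∫ 1/u du = 7·log(u).
Substituting back, u = r**2.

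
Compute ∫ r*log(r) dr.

r**2*log(r)/2 - r**2/4 + C

Use integration by parts with u = log(r), dv = r dr.
Then du = 1/r dr and v = r**2/2.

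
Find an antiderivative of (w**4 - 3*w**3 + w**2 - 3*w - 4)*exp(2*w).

(4*w**4 - 20*w**3 + 34*w**2 - 46*w + 7)*exp(2*w)/8 + C

Use integration by parts with u = w**4 - 3*w**3 + w**2 - 3*w - 4, dv = exp(2*w) dw, so v = exp(2*w)/2.
Apply parts 4 times (tabular method): alternate signs, differentiate u down to 0, integrate dv up.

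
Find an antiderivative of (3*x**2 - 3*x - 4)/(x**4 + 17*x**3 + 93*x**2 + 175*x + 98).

log(x + 1)/18 - 14*log(x + 2)/25 + 227*log(x + 7)/450 - 82/(15*x + 105) + C

Factor the denominator: (x + 1)*(x + 2)*(x + 7)**2.
Partial-fraction decomposition: 227/(450*(x + 7)) + 82/(15*(x + 7)**2) - 14/(25*(x + 2)) + 1/(18*(x + 1)).
Integrate each term; A/(x−a) gives A·log|x−a|; A/(x−a)² gives −A/(x−a).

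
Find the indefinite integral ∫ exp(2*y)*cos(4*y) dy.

exp(2*y)*sin(4*y)/5 + exp(2*y)*cos(4*y)/10 + C

Let I denote the integral. Integrate by parts with u = cos(4*y), dv = exp(2*y) dy, so v = exp(2*y)/2: I = exp(2*y)*cos(4*y)/2 + 2·∫ exp(2*y)*sin(4*y) dy.
Apply parts again with u = sin(4*y), dv = exp(2*y) dy: ∫ exp(2*y)*sin(4*y) dy = exp(2*y)*sin(4*y)/2 − 2·I. Substituting back brings back I: I = exp(2*y)*sin(4*y) + exp(2*y)*cos(4*y)/2 − 4·I.
Solving for I: (1 + 4)·I equals the remaining terms, so I = (1/5)·(exp(2*y)*sin(4*y) + exp(2*y)*cos(4*y)/2).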